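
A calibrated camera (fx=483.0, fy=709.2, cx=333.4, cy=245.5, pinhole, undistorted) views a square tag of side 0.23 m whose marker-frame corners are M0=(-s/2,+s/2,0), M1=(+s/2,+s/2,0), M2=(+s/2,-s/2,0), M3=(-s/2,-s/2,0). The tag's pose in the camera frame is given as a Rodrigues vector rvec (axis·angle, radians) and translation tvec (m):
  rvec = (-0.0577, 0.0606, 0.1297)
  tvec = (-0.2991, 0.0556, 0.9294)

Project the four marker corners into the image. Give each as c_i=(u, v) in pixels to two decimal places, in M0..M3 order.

Intrinsics K: fx=483.0, fy=709.2, cx=333.4, cy=245.5
Marker side s = 0.23 m; corners in marker frame (Z=0):
  M0 = (-0.1150, +0.1150, 0)
  M1 = (+0.1150, +0.1150, 0)
  M2 = (+0.1150, -0.1150, 0)
  M3 = (-0.1150, -0.1150, 0)
rvec = (-0.0577, 0.0606, 0.1297), |rvec| = θ = 0.15435 rad = 8.844°
Rodrigues: sinθ=0.15374, 1−cosθ=0.01189; R = I + sinθ·[k]× + (1−cosθ)·[k]×²:
    [+0.98977 -0.13093 +0.05663]
    [+0.12744 +0.98994 +0.06139]
    [-0.06409 -0.05355 +0.99651]
t = (-0.2991, 0.0556, 0.9294) m
M0: Pc = R·M0+t = (-0.42798, +0.15479, +0.93061); u = 483.0·(-0.42798)/0.93061 + 333.4 = 111.2724, v = 709.2·(+0.15479)/0.93061 + 245.5 = 363.4605
M1: Pc = R·M1+t = (-0.20033, +0.18410, +0.91587); u = 483.0·(-0.20033)/0.91587 + 333.4 = 227.7510, v = 709.2·(+0.18410)/0.91587 + 245.5 = 388.0563
M2: Pc = R·M2+t = (-0.17022, -0.04359, +0.92819); u = 483.0·(-0.17022)/0.92819 + 333.4 = 244.8232, v = 709.2·(-0.04359)/0.92819 + 245.5 = 212.1958
M3: Pc = R·M3+t = (-0.39787, -0.07290, +0.94293); u = 483.0·(-0.39787)/0.94293 + 333.4 = 129.5992, v = 709.2·(-0.07290)/0.94293 + 245.5 = 190.6707

c0=(111.27, 363.46) c1=(227.75, 388.06) c2=(244.82, 212.20) c3=(129.60, 190.67)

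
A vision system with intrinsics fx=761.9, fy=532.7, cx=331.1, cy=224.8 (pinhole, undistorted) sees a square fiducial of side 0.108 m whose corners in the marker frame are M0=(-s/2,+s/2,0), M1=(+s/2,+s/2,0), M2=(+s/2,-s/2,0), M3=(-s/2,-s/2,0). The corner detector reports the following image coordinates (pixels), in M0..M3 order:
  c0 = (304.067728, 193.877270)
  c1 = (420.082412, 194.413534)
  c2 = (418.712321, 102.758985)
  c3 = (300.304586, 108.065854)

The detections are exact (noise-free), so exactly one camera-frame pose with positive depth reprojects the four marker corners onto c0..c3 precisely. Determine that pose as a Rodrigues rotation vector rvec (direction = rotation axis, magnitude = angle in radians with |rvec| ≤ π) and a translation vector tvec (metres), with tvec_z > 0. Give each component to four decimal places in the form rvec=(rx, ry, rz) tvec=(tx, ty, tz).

rvec=(0.1364, 0.4086, 0.0016) tvec=(0.0239, -0.0916, 0.6552)

Intrinsics K: fx=761.9, fy=532.7, cx=331.1, cy=224.8
Marker side s = 0.108 m; corners in marker frame (Z=0):
  M0 = (-0.0540, +0.0540, 0)
  M1 = (+0.0540, +0.0540, 0)
  M2 = (+0.0540, -0.0540, 0)
  M3 = (-0.0540, -0.0540, 0)
Detected image corners:
  c0 = (304.067728, 193.877270) px
  c1 = (420.082412, 194.413534) px
  c2 = (418.712321, 102.758985) px
  c3 = (300.304586, 108.065854) px
Planar DLT: solve 8×8 A·h = b for H (H[2,2]=1):
  H  [+867.14453 +97.10554 +358.89338]
  H  [-112.30079 +851.01544 +150.30244]
  H  [-0.60429 +0.20227 +1.00000]
B = K⁻¹H; ‖b₁‖=1.526172, ‖b₂‖=1.526172; λ = 2/(‖b₁‖+‖b₂‖) = 0.655234, sign → tz>0 ⇒ λ=+0.655234
r₁ = λ·B[:,0] = (+0.91781,+0.02896,-0.39595); r₂ = λ·B[:,1] = (+0.02591,+0.99084,+0.13254)
r₃ = r₁×r₂ = (+0.39616,-0.13191,+0.90866); SVD([r₁ r₂ r₃]) → R = UVᵀ:
  R  [+0.91781 +0.02591 +0.39616]
  R  [+0.02896 +0.99084 -0.13191]
  R  [-0.39595 +0.13254 +0.90866]
t = (+0.02390, -0.09163, +0.65523) m
tr R = 2.817309; θ = arccos((tr R − 1)/2) = 0.430746 rad = 24.680°
axis k = ((R−Rᵀ)₃₂, (R−Rᵀ)₁₃, (R−Rᵀ)₂₁) / (2 sinθ) = (+0.316661, +0.948532, +0.003647)
rvec = θ·k = (+0.136400, +0.408576, +0.001571)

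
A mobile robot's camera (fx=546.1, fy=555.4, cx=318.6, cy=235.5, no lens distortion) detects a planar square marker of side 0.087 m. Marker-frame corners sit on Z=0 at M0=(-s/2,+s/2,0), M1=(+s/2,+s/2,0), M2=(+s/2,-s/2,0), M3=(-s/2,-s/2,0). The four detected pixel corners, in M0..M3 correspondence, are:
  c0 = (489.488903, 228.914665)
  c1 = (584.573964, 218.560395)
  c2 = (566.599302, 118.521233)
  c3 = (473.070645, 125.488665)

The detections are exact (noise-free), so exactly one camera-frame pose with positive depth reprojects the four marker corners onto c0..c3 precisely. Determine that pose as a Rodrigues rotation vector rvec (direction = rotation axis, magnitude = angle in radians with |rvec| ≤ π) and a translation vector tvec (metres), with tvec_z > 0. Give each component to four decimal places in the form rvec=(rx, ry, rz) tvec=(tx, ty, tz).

rvec=(-0.1282, -0.1610, -0.1127) tvec=(0.1780, -0.0526, 0.4619)

Intrinsics K: fx=546.1, fy=555.4, cx=318.6, cy=235.5
Marker side s = 0.087 m; corners in marker frame (Z=0):
  M0 = (-0.0435, +0.0435, 0)
  M1 = (+0.0435, +0.0435, 0)
  M2 = (+0.0435, -0.0435, 0)
  M3 = (-0.0435, -0.0435, 0)
Detected image corners:
  c0 = (489.488903, 228.914665) px
  c1 = (584.573964, 218.560395) px
  c2 = (566.599302, 118.521233) px
  c3 = (473.070645, 125.488665) px
Planar DLT: solve 8×8 A·h = b for H (H[2,2]=1):
  H  [+1274.60408 +62.78247 +529.07793]
  H  [-36.94278 +1124.86460 +172.23790]
  H  [+0.36091 -0.25551 +1.00000]
B = K⁻¹H; ‖b₁‖=2.165067, ‖b₂‖=2.165067; λ = 2/(‖b₁‖+‖b₂‖) = 0.461880, sign → tz>0 ⇒ λ=+0.461880
r₁ = λ·B[:,0] = (+0.98078,-0.10140,+0.16670); r₂ = λ·B[:,1] = (+0.12195,+0.98550,-0.11801)
r₃ = r₁×r₂ = (-0.15231,+0.13607,+0.97892); SVD([r₁ r₂ r₃]) → R = UVᵀ:
  R  [+0.98078 +0.12195 -0.15231]
  R  [-0.10140 +0.98550 +0.13607]
  R  [+0.16670 -0.11801 +0.97892]
t = (+0.17802, -0.05261, +0.46188) m
tr R = 2.945196; θ = arccos((tr R − 1)/2) = 0.234641 rad = 13.444°
axis k = ((R−Rᵀ)₃₂, (R−Rᵀ)₁₃, (R−Rᵀ)₂₁) / (2 sinθ) = (-0.546438, -0.686057, -0.480345)
rvec = θ·k = (-0.128217, -0.160977, -0.112709)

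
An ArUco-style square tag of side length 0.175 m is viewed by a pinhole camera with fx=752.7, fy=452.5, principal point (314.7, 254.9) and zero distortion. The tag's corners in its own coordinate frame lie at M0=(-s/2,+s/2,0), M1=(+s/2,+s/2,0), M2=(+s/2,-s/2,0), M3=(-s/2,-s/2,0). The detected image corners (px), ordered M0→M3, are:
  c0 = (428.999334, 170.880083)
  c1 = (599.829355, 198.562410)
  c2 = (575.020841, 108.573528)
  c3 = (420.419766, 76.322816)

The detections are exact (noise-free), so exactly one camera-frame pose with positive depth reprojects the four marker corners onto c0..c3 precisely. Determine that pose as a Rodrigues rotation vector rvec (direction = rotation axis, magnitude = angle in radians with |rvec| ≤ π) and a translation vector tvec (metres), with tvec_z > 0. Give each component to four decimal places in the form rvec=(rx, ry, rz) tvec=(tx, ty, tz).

rvec=(-0.4288, -0.3731, 0.1027) tvec=(0.1767, -0.1787, 0.6843)

Intrinsics K: fx=752.7, fy=452.5, cx=314.7, cy=254.9
Marker side s = 0.175 m; corners in marker frame (Z=0):
  M0 = (-0.0875, +0.0875, 0)
  M1 = (+0.0875, +0.0875, 0)
  M2 = (+0.0875, -0.0875, 0)
  M3 = (-0.0875, -0.0875, 0)
Detected image corners:
  c0 = (428.999334, 170.880083) px
  c1 = (599.829355, 198.562410) px
  c2 = (575.020841, 108.573528) px
  c3 = (420.419766, 76.322816) px
Planar DLT: solve 8×8 A·h = b for H (H[2,2]=1):
  H  [+1172.29286 -216.20182 +509.06123]
  H  [+239.03825 +440.85435 +136.71812]
  H  [+0.48413 -0.61960 +1.00000]
B = K⁻¹H; ‖b₁‖=1.461442, ‖b₂‖=1.461442; λ = 2/(‖b₁‖+‖b₂‖) = 0.684256, sign → tz>0 ⇒ λ=+0.684256
r₁ = λ·B[:,0] = (+0.92719,+0.17486,+0.33127); r₂ = λ·B[:,1] = (-0.01928,+0.90547,-0.42397)
r₃ = r₁×r₂ = (-0.37409,+0.38671,+0.84292); SVD([r₁ r₂ r₃]) → R = UVᵀ:
  R  [+0.92719 -0.01928 -0.37409]
  R  [+0.17486 +0.90547 +0.38671]
  R  [+0.33127 -0.42397 +0.84292]
t = (+0.17669, -0.17871, +0.68426) m
tr R = 2.675583; θ = arccos((tr R − 1)/2) = 0.577570 rad = 33.092°
axis k = ((R−Rᵀ)₃₂, (R−Rᵀ)₁₃, (R−Rᵀ)₂₁) / (2 sinθ) = (-0.742392, -0.645946, +0.177787)
rvec = θ·k = (-0.428783, -0.373079, +0.102685)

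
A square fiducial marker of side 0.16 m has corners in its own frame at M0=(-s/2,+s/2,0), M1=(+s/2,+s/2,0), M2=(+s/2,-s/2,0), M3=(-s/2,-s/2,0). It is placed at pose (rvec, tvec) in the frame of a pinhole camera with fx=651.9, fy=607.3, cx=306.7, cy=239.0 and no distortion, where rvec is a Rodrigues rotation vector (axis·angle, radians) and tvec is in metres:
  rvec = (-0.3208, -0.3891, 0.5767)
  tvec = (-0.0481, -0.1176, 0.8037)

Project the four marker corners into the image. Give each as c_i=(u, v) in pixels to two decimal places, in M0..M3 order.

Intrinsics K: fx=651.9, fy=607.3, cx=306.7, cy=239.0
Marker side s = 0.16 m; corners in marker frame (Z=0):
  M0 = (-0.0800, +0.0800, 0)
  M1 = (+0.0800, +0.0800, 0)
  M2 = (+0.0800, -0.0800, 0)
  M3 = (-0.0800, -0.0800, 0)
rvec = (-0.3208, -0.3891, 0.5767), |rvec| = θ = 0.76609 rad = 43.894°
Rodrigues: sinθ=0.69332, 1−cosθ=0.27937; R = I + sinθ·[k]× + (1−cosθ)·[k]×²:
    [+0.76962 -0.46250 -0.44021]
    [+0.58134 +0.79270 +0.18351]
    [+0.26408 -0.39714 +0.87894]
t = (-0.0481, -0.1176, 0.8037) m
M0: Pc = R·M0+t = (-0.14667, -0.10069, +0.75080); u = 651.9·(-0.14667)/0.75080 + 306.7 = 179.3511, v = 607.3·(-0.10069)/0.75080 + 239.0 = 157.5538
M1: Pc = R·M1+t = (-0.02353, -0.00768, +0.79305); u = 651.9·(-0.02353)/0.79305 + 306.7 = 287.3572, v = 607.3·(-0.00768)/0.79305 + 239.0 = 233.1211
M2: Pc = R·M2+t = (+0.05047, -0.13451, +0.85660); u = 651.9·(+0.05047)/0.85660 + 306.7 = 345.1090, v = 607.3·(-0.13451)/0.85660 + 239.0 = 143.6379
M3: Pc = R·M3+t = (-0.07267, -0.22752, +0.81435); u = 651.9·(-0.07267)/0.81435 + 306.7 = 248.5271, v = 607.3·(-0.22752)/0.81435 + 239.0 = 69.3243

c0=(179.35, 157.55) c1=(287.36, 233.12) c2=(345.11, 143.64) c3=(248.53, 69.32)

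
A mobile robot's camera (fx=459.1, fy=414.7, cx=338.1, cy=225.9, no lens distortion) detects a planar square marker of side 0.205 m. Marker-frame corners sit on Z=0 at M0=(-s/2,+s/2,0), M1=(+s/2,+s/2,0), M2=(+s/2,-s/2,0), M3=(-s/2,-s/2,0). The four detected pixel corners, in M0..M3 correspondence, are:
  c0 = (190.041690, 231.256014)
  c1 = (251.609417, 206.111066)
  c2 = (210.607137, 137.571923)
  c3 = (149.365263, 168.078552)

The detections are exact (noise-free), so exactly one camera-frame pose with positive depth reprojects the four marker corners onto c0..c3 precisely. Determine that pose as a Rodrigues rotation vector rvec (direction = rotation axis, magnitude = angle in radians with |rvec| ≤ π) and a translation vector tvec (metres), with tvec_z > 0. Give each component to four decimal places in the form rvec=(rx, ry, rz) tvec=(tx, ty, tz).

rvec=(0.2989, 0.3279, -0.4145) tvec=(-0.3482, -0.1089, 1.1558)

Intrinsics K: fx=459.1, fy=414.7, cx=338.1, cy=225.9
Marker side s = 0.205 m; corners in marker frame (Z=0):
  M0 = (-0.1025, +0.1025, 0)
  M1 = (+0.1025, +0.1025, 0)
  M2 = (+0.1025, -0.1025, 0)
  M3 = (-0.1025, -0.1025, 0)
Detected image corners:
  c0 = (190.041690, 231.256014) px
  c1 = (251.609417, 206.111066) px
  c2 = (210.607137, 137.571923) px
  c3 = (149.365263, 168.078552) px
Planar DLT: solve 8×8 A·h = b for H (H[2,2]=1):
  H  [+235.71043 +236.46188 +199.79264]
  H  [-194.65928 +355.37960 +186.83640]
  H  [-0.31856 +0.18598 +1.00000]
B = K⁻¹H; ‖b₁‖=0.865185, ‖b₂‖=0.865185; λ = 2/(‖b₁‖+‖b₂‖) = 1.155823, sign → tz>0 ⇒ λ=+1.155823
r₁ = λ·B[:,0] = (+0.86457,-0.34197,-0.36819); r₂ = λ·B[:,1] = (+0.43701,+0.87339,+0.21496)
r₃ = r₁×r₂ = (+0.24807,-0.34675,+0.90456); SVD([r₁ r₂ r₃]) → R = UVᵀ:
  R  [+0.86457 +0.43701 +0.24807]
  R  [-0.34197 +0.87339 -0.34675]
  R  [-0.36819 +0.21496 +0.90456]
t = (-0.34820, -0.10888, +1.15582) m
tr R = 2.642526; θ = arccos((tr R − 1)/2) = 0.607175 rad = 34.789°
axis k = ((R−Rᵀ)₃₂, (R−Rᵀ)₁₃, (R−Rᵀ)₂₁) / (2 sinθ) = (+0.492254, +0.540058, -0.682659)
rvec = θ·k = (+0.298885, +0.327910, -0.414494)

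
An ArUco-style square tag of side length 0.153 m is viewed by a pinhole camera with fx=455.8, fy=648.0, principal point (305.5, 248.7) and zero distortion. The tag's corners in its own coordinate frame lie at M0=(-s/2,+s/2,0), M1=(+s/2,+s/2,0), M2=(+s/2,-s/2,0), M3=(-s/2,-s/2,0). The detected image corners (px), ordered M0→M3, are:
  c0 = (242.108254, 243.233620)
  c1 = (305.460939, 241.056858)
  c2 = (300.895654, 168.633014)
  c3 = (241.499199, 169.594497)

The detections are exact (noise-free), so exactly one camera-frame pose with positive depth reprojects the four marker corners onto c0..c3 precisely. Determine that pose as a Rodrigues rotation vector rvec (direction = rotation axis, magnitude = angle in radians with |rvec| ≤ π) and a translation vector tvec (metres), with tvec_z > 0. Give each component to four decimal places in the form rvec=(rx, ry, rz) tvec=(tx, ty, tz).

Intrinsics K: fx=455.8, fy=648.0, cx=305.5, cy=248.7
Marker side s = 0.153 m; corners in marker frame (Z=0):
  M0 = (-0.0765, +0.0765, 0)
  M1 = (+0.0765, +0.0765, 0)
  M2 = (+0.0765, -0.0765, 0)
  M3 = (-0.0765, -0.0765, 0)
Detected image corners:
  c0 = (242.108254, 243.233620) px
  c1 = (305.460939, 241.056858) px
  c2 = (300.895654, 168.633014) px
  c3 = (241.499199, 169.594497) px
Planar DLT: solve 8×8 A·h = b for H (H[2,2]=1):
  H  [+427.86541 -98.93929 +272.68277]
  H  [+10.35818 +389.80245 +204.43488]
  H  [+0.09962 -0.42551 +1.00000]
B = K⁻¹H; ‖b₁‖=0.877898, ‖b₂‖=0.877898; λ = 2/(‖b₁‖+‖b₂‖) = 1.139085, sign → tz>0 ⇒ λ=+1.139085
r₁ = λ·B[:,0] = (+0.99322,-0.02534,+0.11347); r₂ = λ·B[:,1] = (+0.07761,+0.87124,-0.48469)
r₃ = r₁×r₂ = (-0.08658,+0.49021,+0.86729); SVD([r₁ r₂ r₃]) → R = UVᵀ:
  R  [+0.99322 +0.07761 -0.08658]
  R  [-0.02534 +0.87124 +0.49021]
  R  [+0.11347 -0.48469 +0.86729]
t = (-0.08201, -0.07781, +1.13908) m
tr R = 2.731747; θ = arccos((tr R − 1)/2) = 0.523903 rad = 30.017°
axis k = ((R−Rᵀ)₃₂, (R−Rᵀ)₁₃, (R−Rᵀ)₂₁) / (2 sinθ) = (-0.974389, -0.199949, -0.102895)
rvec = θ·k = (-0.510485, -0.104754, -0.053907)

rvec=(-0.5105, -0.1048, -0.0539) tvec=(-0.0820, -0.0778, 1.1391)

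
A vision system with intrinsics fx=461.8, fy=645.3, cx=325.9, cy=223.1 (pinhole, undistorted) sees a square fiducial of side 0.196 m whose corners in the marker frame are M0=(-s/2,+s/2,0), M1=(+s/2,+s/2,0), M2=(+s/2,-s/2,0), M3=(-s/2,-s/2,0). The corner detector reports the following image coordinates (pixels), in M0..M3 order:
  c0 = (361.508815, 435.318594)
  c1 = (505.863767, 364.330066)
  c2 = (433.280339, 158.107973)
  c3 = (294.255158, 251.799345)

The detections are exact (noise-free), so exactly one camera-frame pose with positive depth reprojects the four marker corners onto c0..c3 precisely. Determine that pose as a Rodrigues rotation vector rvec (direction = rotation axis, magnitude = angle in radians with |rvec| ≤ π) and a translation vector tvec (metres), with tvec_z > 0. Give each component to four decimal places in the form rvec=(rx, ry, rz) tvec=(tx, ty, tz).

Intrinsics K: fx=461.8, fy=645.3, cx=325.9, cy=223.1
Marker side s = 0.196 m; corners in marker frame (Z=0):
  M0 = (-0.0980, +0.0980, 0)
  M1 = (+0.0980, +0.0980, 0)
  M2 = (+0.0980, -0.0980, 0)
  M3 = (-0.0980, -0.0980, 0)
Detected image corners:
  c0 = (361.508815, 435.318594) px
  c1 = (505.863767, 364.330066) px
  c2 = (433.280339, 158.107973) px
  c3 = (294.255158, 251.799345) px
Planar DLT: solve 8×8 A·h = b for H (H[2,2]=1):
  H  [+500.15304 +389.43640 +395.13380]
  H  [-588.64499 +1016.43667 +305.44530]
  H  [-0.55895 +0.08390 +1.00000]
B = K⁻¹H; ‖b₁‖=1.735614, ‖b₂‖=1.735614; λ = 2/(‖b₁‖+‖b₂‖) = 0.576165, sign → tz>0 ⇒ λ=+0.576165
r₁ = λ·B[:,0] = (+0.85129,-0.41424,-0.32205); r₂ = λ·B[:,1] = (+0.45177,+0.89083,+0.04834)
r₃ = r₁×r₂ = (+0.26686,-0.18664,+0.94549); SVD([r₁ r₂ r₃]) → R = UVᵀ:
  R  [+0.85129 +0.45177 +0.26686]
  R  [-0.41424 +0.89083 -0.18664]
  R  [-0.32205 +0.04834 +0.94549]
t = (+0.08638, +0.07352, +0.57616) m
tr R = 2.687604; θ = arccos((tr R − 1)/2) = 0.566467 rad = 32.456°
axis k = ((R−Rᵀ)₃₂, (R−Rᵀ)₁₃, (R−Rᵀ)₂₁) / (2 sinθ) = (+0.218933, +0.548684, -0.806854)
rvec = θ·k = (+0.124018, +0.310812, -0.457056)

rvec=(0.1240, 0.3108, -0.4571) tvec=(0.0864, 0.0735, 0.5762)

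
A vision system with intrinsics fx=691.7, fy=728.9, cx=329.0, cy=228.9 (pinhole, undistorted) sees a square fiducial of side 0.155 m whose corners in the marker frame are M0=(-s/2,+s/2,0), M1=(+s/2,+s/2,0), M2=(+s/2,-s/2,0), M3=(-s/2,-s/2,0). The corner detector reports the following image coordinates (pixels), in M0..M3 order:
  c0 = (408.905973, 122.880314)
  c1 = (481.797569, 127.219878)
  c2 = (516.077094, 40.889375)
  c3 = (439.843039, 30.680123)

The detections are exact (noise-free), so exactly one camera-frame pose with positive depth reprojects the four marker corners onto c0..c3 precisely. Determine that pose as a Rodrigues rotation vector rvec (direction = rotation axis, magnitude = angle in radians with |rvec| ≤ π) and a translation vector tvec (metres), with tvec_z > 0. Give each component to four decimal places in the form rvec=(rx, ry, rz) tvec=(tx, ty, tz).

rvec=(0.6220, -0.4561, 0.1298) tvec=(0.2236, -0.2339, 1.1614)

Intrinsics K: fx=691.7, fy=728.9, cx=329.0, cy=228.9
Marker side s = 0.155 m; corners in marker frame (Z=0):
  M0 = (-0.0775, +0.0775, 0)
  M1 = (+0.0775, +0.0775, 0)
  M2 = (+0.0775, -0.0775, 0)
  M3 = (-0.0775, -0.0775, 0)
Detected image corners:
  c0 = (408.905973, 122.880314) px
  c1 = (481.797569, 127.219878) px
  c2 = (516.077094, 40.889375) px
  c3 = (439.843039, 30.680123) px
Planar DLT: solve 8×8 A·h = b for H (H[2,2]=1):
  H  [+659.26976 +0.92326 +462.19450]
  H  [+77.37035 +612.20103 +82.11209]
  H  [+0.38687 +0.45840 +1.00000]
B = K⁻¹H; ‖b₁‖=0.861061, ‖b₂‖=0.861061; λ = 2/(‖b₁‖+‖b₂‖) = 1.161358, sign → tz>0 ⇒ λ=+1.161358
r₁ = λ·B[:,0] = (+0.89320,-0.01782,+0.44930); r₂ = λ·B[:,1] = (-0.25166,+0.80824,+0.53237)
r₃ = r₁×r₂ = (-0.37263,-0.58858,+0.71744); SVD([r₁ r₂ r₃]) → R = UVᵀ:
  R  [+0.89320 -0.25166 -0.37263]
  R  [-0.01782 +0.80824 -0.58858]
  R  [+0.44930 +0.53237 +0.71744]
t = (+0.22363, -0.23388, +1.16136) m
tr R = 2.418883; θ = arccos((tr R − 1)/2) = 0.782091 rad = 44.811°
axis k = ((R−Rᵀ)₃₂, (R−Rᵀ)₁₃, (R−Rᵀ)₂₁) / (2 sinθ) = (+0.795265, -0.583121, +0.165902)
rvec = θ·k = (+0.621970, -0.456054, +0.129750)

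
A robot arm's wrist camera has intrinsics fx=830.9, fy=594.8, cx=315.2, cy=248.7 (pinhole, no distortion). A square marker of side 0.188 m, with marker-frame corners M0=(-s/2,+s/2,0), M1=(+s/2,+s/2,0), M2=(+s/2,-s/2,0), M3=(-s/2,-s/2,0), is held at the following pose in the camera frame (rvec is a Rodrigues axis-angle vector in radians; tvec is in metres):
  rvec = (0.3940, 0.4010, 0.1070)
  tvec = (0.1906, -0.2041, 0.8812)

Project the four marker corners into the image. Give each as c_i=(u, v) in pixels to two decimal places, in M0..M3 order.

c0=(404.39, 164.68) c1=(573.01, 180.79) c2=(601.26, 47.80) c3=(416.25, 40.56)

Intrinsics K: fx=830.9, fy=594.8, cx=315.2, cy=248.7
Marker side s = 0.188 m; corners in marker frame (Z=0):
  M0 = (-0.0940, +0.0940, 0)
  M1 = (+0.0940, +0.0940, 0)
  M2 = (+0.0940, -0.0940, 0)
  M3 = (-0.0940, -0.0940, 0)
rvec = (0.3940, 0.4010, 0.1070), |rvec| = θ = 0.57226 rad = 32.788°
Rodrigues: sinθ=0.54154, 1−cosθ=0.15932; R = I + sinθ·[k]× + (1−cosθ)·[k]×²:
    [+0.91620 -0.02439 +0.39998]
    [+0.17812 +0.91891 -0.35197]
    [-0.35896 +0.39372 +0.84625]
t = (0.1906, -0.2041, 0.8812) m
M0: Pc = R·M0+t = (+0.10218, -0.13447, +0.95195); u = 830.9·(+0.10218)/0.95195 + 315.2 = 404.3906, v = 594.8·(-0.13447)/0.95195 + 248.7 = 164.6828
M1: Pc = R·M1+t = (+0.27443, -0.10098, +0.88447); u = 830.9·(+0.27443)/0.88447 + 315.2 = 573.0093, v = 594.8·(-0.10098)/0.88447 + 248.7 = 180.7918
M2: Pc = R·M2+t = (+0.27902, -0.27373, +0.81045); u = 830.9·(+0.27902)/0.81045 + 315.2 = 601.2564, v = 594.8·(-0.27373)/0.81045 + 248.7 = 47.8025
M3: Pc = R·M3+t = (+0.10677, -0.30722, +0.87793); u = 830.9·(+0.10677)/0.87793 + 315.2 = 416.2500, v = 594.8·(-0.30722)/0.87793 + 248.7 = 40.5579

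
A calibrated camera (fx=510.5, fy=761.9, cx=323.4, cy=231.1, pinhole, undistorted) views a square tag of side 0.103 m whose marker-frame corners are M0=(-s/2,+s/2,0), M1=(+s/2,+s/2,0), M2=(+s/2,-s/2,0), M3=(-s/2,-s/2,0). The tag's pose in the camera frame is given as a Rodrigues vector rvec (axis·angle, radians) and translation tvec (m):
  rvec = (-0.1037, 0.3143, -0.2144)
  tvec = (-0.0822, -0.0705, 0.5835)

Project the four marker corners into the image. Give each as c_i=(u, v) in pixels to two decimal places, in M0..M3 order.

Intrinsics K: fx=510.5, fy=761.9, cx=323.4, cy=231.1
Marker side s = 0.103 m; corners in marker frame (Z=0):
  M0 = (-0.0515, +0.0515, 0)
  M1 = (+0.0515, +0.0515, 0)
  M2 = (+0.0515, -0.0515, 0)
  M3 = (-0.0515, -0.0515, 0)
rvec = (-0.1037, 0.3143, -0.2144), |rvec| = θ = 0.39434 rad = 22.594°
Rodrigues: sinθ=0.38420, 1−cosθ=0.07675; R = I + sinθ·[k]× + (1−cosθ)·[k]×²:
    [+0.92856 +0.19280 +0.31719]
    [-0.22497 +0.97201 +0.06777]
    [-0.29524 -0.13429 +0.94594]
t = (-0.0822, -0.0705, 0.5835) m
M0: Pc = R·M0+t = (-0.12009, -0.00886, +0.59179); u = 510.5·(-0.12009)/0.59179 + 323.4 = 219.8045, v = 761.9·(-0.00886)/0.59179 + 231.1 = 219.6988
M1: Pc = R·M1+t = (-0.02445, -0.03203, +0.56138); u = 510.5·(-0.02445)/0.56138 + 323.4 = 301.1659, v = 761.9·(-0.03203)/0.56138 + 231.1 = 187.6320
M2: Pc = R·M2+t = (-0.04431, -0.13214, +0.57521); u = 510.5·(-0.04431)/0.57521 + 323.4 = 284.0762, v = 761.9·(-0.13214)/0.57521 + 231.1 = 56.0672
M3: Pc = R·M3+t = (-0.13995, -0.10897, +0.60562); u = 510.5·(-0.13995)/0.60562 + 323.4 = 205.4312, v = 761.9·(-0.10897)/0.60562 + 231.1 = 94.0079

c0=(219.80, 219.70) c1=(301.17, 187.63) c2=(284.08, 56.07) c3=(205.43, 94.01)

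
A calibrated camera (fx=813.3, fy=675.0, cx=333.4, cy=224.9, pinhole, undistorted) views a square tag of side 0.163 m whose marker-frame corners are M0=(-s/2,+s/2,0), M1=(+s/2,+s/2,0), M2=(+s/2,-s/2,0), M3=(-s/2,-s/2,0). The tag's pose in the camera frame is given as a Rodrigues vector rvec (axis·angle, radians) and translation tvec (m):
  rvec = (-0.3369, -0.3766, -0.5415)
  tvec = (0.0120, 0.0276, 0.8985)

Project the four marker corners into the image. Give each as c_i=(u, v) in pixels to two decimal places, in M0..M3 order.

Intrinsics K: fx=813.3, fy=675.0, cx=333.4, cy=224.9
Marker side s = 0.163 m; corners in marker frame (Z=0):
  M0 = (-0.0815, +0.0815, 0)
  M1 = (+0.0815, +0.0815, 0)
  M2 = (+0.0815, -0.0815, 0)
  M3 = (-0.0815, -0.0815, 0)
rvec = (-0.3369, -0.3766, -0.5415), |rvec| = θ = 0.74064 rad = 42.436°
Rodrigues: sinθ=0.67476, 1−cosθ=0.26196; R = I + sinθ·[k]× + (1−cosθ)·[k]×²:
    [+0.79224 +0.55392 -0.25598]
    [-0.43274 +0.80577 +0.40432]
    [+0.43022 -0.20954 +0.87807]
t = (0.0120, 0.0276, 0.8985) m
M0: Pc = R·M0+t = (-0.00742, +0.12854, +0.84636); u = 813.3·(-0.00742)/0.84636 + 333.4 = 326.2673, v = 675.0·(+0.12854)/0.84636 + 224.9 = 327.4138
M1: Pc = R·M1+t = (+0.12171, +0.05800, +0.91649); u = 813.3·(+0.12171)/0.91649 + 333.4 = 441.4089, v = 675.0·(+0.05800)/0.91649 + 224.9 = 267.6186
M2: Pc = R·M2+t = (+0.03142, -0.07334, +0.95064); u = 813.3·(+0.03142)/0.95064 + 333.4 = 360.2829, v = 675.0·(-0.07334)/0.95064 + 224.9 = 172.8262
M3: Pc = R·M3+t = (-0.09771, -0.00280, +0.88051); u = 813.3·(-0.09771)/0.88051 + 333.4 = 243.1467, v = 675.0·(-0.00280)/0.88051 + 224.9 = 222.7525

c0=(326.27, 327.41) c1=(441.41, 267.62) c2=(360.28, 172.83) c3=(243.15, 222.75)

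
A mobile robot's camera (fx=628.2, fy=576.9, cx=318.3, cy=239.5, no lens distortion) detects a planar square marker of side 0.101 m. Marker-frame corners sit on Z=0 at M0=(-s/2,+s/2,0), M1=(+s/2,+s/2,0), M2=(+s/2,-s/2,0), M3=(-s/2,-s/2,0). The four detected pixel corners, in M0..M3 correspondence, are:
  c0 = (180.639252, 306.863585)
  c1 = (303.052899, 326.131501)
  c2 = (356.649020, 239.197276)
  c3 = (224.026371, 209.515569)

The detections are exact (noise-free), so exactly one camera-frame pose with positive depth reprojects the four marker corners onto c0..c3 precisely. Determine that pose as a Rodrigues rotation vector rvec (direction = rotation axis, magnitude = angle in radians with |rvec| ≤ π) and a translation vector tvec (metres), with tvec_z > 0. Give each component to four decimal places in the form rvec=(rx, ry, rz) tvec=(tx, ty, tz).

rvec=(0.6249, -0.3127, 0.3391) tvec=(-0.0376, 0.0274, 0.4641)

Intrinsics K: fx=628.2, fy=576.9, cx=318.3, cy=239.5
Marker side s = 0.101 m; corners in marker frame (Z=0):
  M0 = (-0.0505, +0.0505, 0)
  M1 = (+0.0505, +0.0505, 0)
  M2 = (+0.0505, -0.0505, 0)
  M3 = (-0.0505, -0.0505, 0)
Detected image corners:
  c0 = (180.639252, 306.863585) px
  c1 = (303.052899, 326.131501) px
  c2 = (356.649020, 239.197276) px
  c3 = (224.026371, 209.515569) px
Planar DLT: solve 8×8 A·h = b for H (H[2,2]=1):
  H  [+1479.28859 -187.80783 +267.39389]
  H  [+462.57785 +1209.34980 +273.51108]
  H  [+0.82512 +1.10643 +1.00000]
B = K⁻¹H; ‖b₁‖=2.154689, ‖b₂‖=2.154689; λ = 2/(‖b₁‖+‖b₂‖) = 0.464104, sign → tz>0 ⇒ λ=+0.464104
r₁ = λ·B[:,0] = (+0.89884,+0.21316,+0.38294); r₂ = λ·B[:,1] = (-0.39893,+0.75972,+0.51350)
r₃ = r₁×r₂ = (-0.18147,-0.61432,+0.76790); SVD([r₁ r₂ r₃]) → R = UVᵀ:
  R  [+0.89884 -0.39893 -0.18147]
  R  [+0.21316 +0.75972 -0.61432]
  R  [+0.38294 +0.51350 +0.76790]
t = (-0.03761, +0.02736, +0.46410) m
tr R = 2.426464; θ = arccos((tr R − 1)/2) = 0.776698 rad = 44.501°
axis k = ((R−Rᵀ)₃₂, (R−Rᵀ)₁₃, (R−Rᵀ)₂₁) / (2 sinθ) = (+0.804523, -0.402616, +0.436628)
rvec = θ·k = (+0.624871, -0.312711, +0.339128)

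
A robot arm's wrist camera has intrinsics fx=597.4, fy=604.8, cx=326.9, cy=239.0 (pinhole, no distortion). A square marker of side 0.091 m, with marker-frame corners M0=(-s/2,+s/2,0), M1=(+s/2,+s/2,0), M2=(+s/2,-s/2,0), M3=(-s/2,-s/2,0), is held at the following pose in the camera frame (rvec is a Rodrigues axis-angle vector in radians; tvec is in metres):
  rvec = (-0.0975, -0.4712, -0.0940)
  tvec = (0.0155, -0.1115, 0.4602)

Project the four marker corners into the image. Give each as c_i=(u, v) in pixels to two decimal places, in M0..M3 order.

Intrinsics K: fx=597.4, fy=604.8, cx=326.9, cy=239.0
Marker side s = 0.091 m; corners in marker frame (Z=0):
  M0 = (-0.0455, +0.0455, 0)
  M1 = (+0.0455, +0.0455, 0)
  M2 = (+0.0455, -0.0455, 0)
  M3 = (-0.0455, -0.0455, 0)
rvec = (-0.0975, -0.4712, -0.0940), |rvec| = θ = 0.49028 rad = 28.091°
Rodrigues: sinθ=0.47087, 1−cosθ=0.11780; R = I + sinθ·[k]× + (1−cosθ)·[k]×²:
    [+0.88686 +0.11279 -0.44806]
    [-0.06776 +0.99101 +0.11535]
    [+0.45704 -0.07193 +0.88653]
t = (0.0155, -0.1115, 0.4602) m
M0: Pc = R·M0+t = (-0.01972, -0.06333, +0.43613); u = 597.4·(-0.01972)/0.43613 + 326.9 = 299.8881, v = 604.8·(-0.06333)/0.43613 + 239.0 = 151.1839
M1: Pc = R·M1+t = (+0.06098, -0.06949, +0.47772); u = 597.4·(+0.06098)/0.47772 + 326.9 = 403.1619, v = 604.8·(-0.06949)/0.47772 + 239.0 = 151.0222
M2: Pc = R·M2+t = (+0.05072, -0.15967, +0.48427); u = 597.4·(+0.05072)/0.48427 + 326.9 = 389.4690, v = 604.8·(-0.15967)/0.48427 + 239.0 = 39.5837
M3: Pc = R·M3+t = (-0.02998, -0.15351, +0.44268); u = 597.4·(-0.02998)/0.44268 + 326.9 = 286.4358, v = 604.8·(-0.15351)/0.44268 + 239.0 = 29.2730

c0=(299.89, 151.18) c1=(403.16, 151.02) c2=(389.47, 39.58) c3=(286.44, 29.27)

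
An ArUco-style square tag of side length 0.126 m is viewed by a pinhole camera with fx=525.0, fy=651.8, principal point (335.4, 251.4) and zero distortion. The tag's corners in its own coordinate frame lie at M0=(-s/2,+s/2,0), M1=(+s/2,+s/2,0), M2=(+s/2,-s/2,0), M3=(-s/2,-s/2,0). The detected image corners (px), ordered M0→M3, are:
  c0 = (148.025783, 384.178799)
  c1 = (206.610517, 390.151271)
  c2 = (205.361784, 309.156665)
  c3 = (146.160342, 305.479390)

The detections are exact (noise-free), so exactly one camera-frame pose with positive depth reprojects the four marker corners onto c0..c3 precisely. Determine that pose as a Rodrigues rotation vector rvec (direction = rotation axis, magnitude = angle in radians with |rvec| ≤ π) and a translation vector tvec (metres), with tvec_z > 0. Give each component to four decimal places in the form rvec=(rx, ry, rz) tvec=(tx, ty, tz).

rvec=(0.0895, 0.2393, 0.0143) tvec=(-0.3067, 0.1489, 1.0109)

Intrinsics K: fx=525.0, fy=651.8, cx=335.4, cy=251.4
Marker side s = 0.126 m; corners in marker frame (Z=0):
  M0 = (-0.0630, +0.0630, 0)
  M1 = (+0.0630, +0.0630, 0)
  M2 = (+0.0630, -0.0630, 0)
  M3 = (-0.0630, -0.0630, 0)
Detected image corners:
  c0 = (148.025783, 384.178799) px
  c1 = (206.610517, 390.151271) px
  c2 = (205.361784, 309.156665) px
  c3 = (146.160342, 305.479390) px
Planar DLT: solve 8×8 A·h = b for H (H[2,2]=1):
  H  [+426.16450 +28.15577 +176.11076]
  H  [-42.74724 +664.57507 +347.43060]
  H  [-0.23353 +0.08928 +1.00000]
B = K⁻¹H; ‖b₁‖=0.989207, ‖b₂‖=0.989207; λ = 2/(‖b₁‖+‖b₂‖) = 1.010911, sign → tz>0 ⇒ λ=+1.010911
r₁ = λ·B[:,0] = (+0.97142,+0.02476,-0.23608); r₂ = λ·B[:,1] = (-0.00345,+0.99591,+0.09026)
r₃ = r₁×r₂ = (+0.23735,-0.08686,+0.96753); SVD([r₁ r₂ r₃]) → R = UVᵀ:
  R  [+0.97142 -0.00345 +0.23735]
  R  [+0.02476 +0.99591 -0.08686]
  R  [-0.23608 +0.09026 +0.96753]
t = (-0.30672, +0.14894, +1.01091) m
tr R = 2.934865; θ = arccos((tr R − 1)/2) = 0.255914 rad = 14.663°
axis k = ((R−Rᵀ)₃₂, (R−Rᵀ)₁₃, (R−Rᵀ)₂₁) / (2 sinθ) = (+0.349862, +0.935144, +0.055708)
rvec = θ·k = (+0.089534, +0.239316, +0.014256)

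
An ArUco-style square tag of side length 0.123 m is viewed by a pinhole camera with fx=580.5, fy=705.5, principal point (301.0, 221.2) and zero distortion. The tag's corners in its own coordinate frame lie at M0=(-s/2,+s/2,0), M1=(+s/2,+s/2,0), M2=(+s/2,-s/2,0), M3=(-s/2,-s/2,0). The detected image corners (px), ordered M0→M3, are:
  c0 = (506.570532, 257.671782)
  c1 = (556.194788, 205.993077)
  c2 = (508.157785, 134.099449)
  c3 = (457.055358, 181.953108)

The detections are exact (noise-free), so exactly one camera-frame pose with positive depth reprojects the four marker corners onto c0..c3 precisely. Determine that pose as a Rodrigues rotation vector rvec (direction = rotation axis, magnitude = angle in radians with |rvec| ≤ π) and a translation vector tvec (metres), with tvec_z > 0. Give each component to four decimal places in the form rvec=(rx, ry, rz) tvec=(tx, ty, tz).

Intrinsics K: fx=580.5, fy=705.5, cx=301.0, cy=221.2
Marker side s = 0.123 m; corners in marker frame (Z=0):
  M0 = (-0.0615, +0.0615, 0)
  M1 = (+0.0615, +0.0615, 0)
  M2 = (+0.0615, -0.0615, 0)
  M3 = (-0.0615, -0.0615, 0)
Detected image corners:
  c0 = (506.570532, 257.671782) px
  c1 = (556.194788, 205.993077) px
  c2 = (508.157785, 134.099449) px
  c3 = (457.055358, 181.953108) px
Planar DLT: solve 8×8 A·h = b for H (H[2,2]=1):
  H  [+588.07323 +344.45271 +507.38635]
  H  [-335.84566 +579.73149 +194.15769]
  H  [+0.35223 -0.10251 +1.00000]
B = K⁻¹H; ‖b₁‖=1.075917, ‖b₂‖=1.075917; λ = 2/(‖b₁‖+‖b₂‖) = 0.929440, sign → tz>0 ⇒ λ=+0.929440
r₁ = λ·B[:,0] = (+0.77182,-0.54509,+0.32737); r₂ = λ·B[:,1] = (+0.60091,+0.79362,-0.09527)
r₃ = r₁×r₂ = (-0.20788,+0.27026,+0.94008); SVD([r₁ r₂ r₃]) → R = UVᵀ:
  R  [+0.77182 +0.60091 -0.20788]
  R  [-0.54509 +0.79362 +0.27026]
  R  [+0.32737 -0.09527 +0.94008]
t = (+0.33045, -0.03563, +0.92944) m
tr R = 2.505517; θ = arccos((tr R − 1)/2) = 0.718554 rad = 41.170°
axis k = ((R−Rᵀ)₃₂, (R−Rᵀ)₁₃, (R−Rᵀ)₂₁) / (2 sinθ) = (-0.277633, -0.406543, -0.870427)
rvec = θ·k = (-0.199494, -0.292123, -0.625449)

rvec=(-0.1995, -0.2921, -0.6254) tvec=(0.3304, -0.0356, 0.9294)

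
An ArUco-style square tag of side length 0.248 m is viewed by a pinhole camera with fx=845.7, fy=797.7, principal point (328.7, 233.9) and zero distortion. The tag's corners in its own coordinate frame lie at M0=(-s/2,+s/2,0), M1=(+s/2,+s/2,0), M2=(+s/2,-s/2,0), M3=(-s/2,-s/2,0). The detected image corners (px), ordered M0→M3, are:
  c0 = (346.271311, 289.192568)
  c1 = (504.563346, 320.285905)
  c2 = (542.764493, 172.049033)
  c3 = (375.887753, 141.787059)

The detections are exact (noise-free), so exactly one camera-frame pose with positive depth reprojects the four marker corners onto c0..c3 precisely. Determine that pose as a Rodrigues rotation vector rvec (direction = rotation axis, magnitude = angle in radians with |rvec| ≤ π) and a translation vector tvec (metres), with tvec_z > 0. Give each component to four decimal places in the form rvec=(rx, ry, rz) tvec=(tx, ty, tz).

rvec=(0.2489, 0.1069, 0.1883) tvec=(0.1698, -0.0022, 1.2750)

Intrinsics K: fx=845.7, fy=797.7, cx=328.7, cy=233.9
Marker side s = 0.248 m; corners in marker frame (Z=0):
  M0 = (-0.1240, +0.1240, 0)
  M1 = (+0.1240, +0.1240, 0)
  M2 = (+0.1240, -0.1240, 0)
  M3 = (-0.1240, -0.1240, 0)
Detected image corners:
  c0 = (346.271311, 289.192568) px
  c1 = (504.563346, 320.285905) px
  c2 = (542.764493, 172.049033) px
  c3 = (375.887753, 141.787059) px
Planar DLT: solve 8×8 A·h = b for H (H[2,2]=1):
  H  [+626.80260 -48.31935 +441.30618]
  H  [+108.94802 +642.10007 +232.53554]
  H  [-0.06409 +0.19954 +1.00000]
B = K⁻¹H; ‖b₁‖=0.784294, ‖b₂‖=0.784294; λ = 2/(‖b₁‖+‖b₂‖) = 1.275033, sign → tz>0 ⇒ λ=+1.275033
r₁ = λ·B[:,0] = (+0.97677,+0.19810,-0.08172); r₂ = λ·B[:,1] = (-0.17174,+0.95172,+0.25442)
r₃ = r₁×r₂ = (+0.12817,-0.23448,+0.96363); SVD([r₁ r₂ r₃]) → R = UVᵀ:
  R  [+0.97677 -0.17174 +0.12817]
  R  [+0.19810 +0.95172 -0.23448]
  R  [-0.08172 +0.25442 +0.96363]
t = (+0.16977, -0.00218, +1.27503) m
tr R = 2.892126; θ = arccos((tr R − 1)/2) = 0.329937 rad = 18.904°
axis k = ((R−Rᵀ)₃₂, (R−Rᵀ)₁₃, (R−Rᵀ)₂₁) / (2 sinθ) = (+0.754520, +0.323920, +0.570768)
rvec = θ·k = (+0.248944, +0.106873, +0.188317)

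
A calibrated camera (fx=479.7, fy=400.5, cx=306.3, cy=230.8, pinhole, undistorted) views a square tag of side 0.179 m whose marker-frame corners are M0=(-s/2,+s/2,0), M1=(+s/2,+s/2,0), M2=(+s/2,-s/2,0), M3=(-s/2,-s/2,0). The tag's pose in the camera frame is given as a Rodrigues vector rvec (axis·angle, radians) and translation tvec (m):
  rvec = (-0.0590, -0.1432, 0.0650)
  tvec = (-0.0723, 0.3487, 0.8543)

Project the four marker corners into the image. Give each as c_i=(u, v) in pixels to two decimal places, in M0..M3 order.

Intrinsics K: fx=479.7, fy=400.5, cx=306.3, cy=230.8
Marker side s = 0.179 m; corners in marker frame (Z=0):
  M0 = (-0.0895, +0.0895, 0)
  M1 = (+0.0895, +0.0895, 0)
  M2 = (+0.0895, -0.0895, 0)
  M3 = (-0.0895, -0.0895, 0)
rvec = (-0.0590, -0.1432, 0.0650), |rvec| = θ = 0.16796 rad = 9.624°
Rodrigues: sinθ=0.16718, 1−cosθ=0.01407; R = I + sinθ·[k]× + (1−cosθ)·[k]×²:
    [+0.98766 -0.06048 -0.14444]
    [+0.06891 +0.99616 +0.05408]
    [+0.14061 -0.06337 +0.98803]
t = (-0.0723, 0.3487, 0.8543) m
M0: Pc = R·M0+t = (-0.16611, +0.43169, +0.83604); u = 479.7·(-0.16611)/0.83604 + 306.3 = 210.9911, v = 400.5·(+0.43169)/0.83604 + 230.8 = 437.5969
M1: Pc = R·M1+t = (+0.01068, +0.44402, +0.86121); u = 479.7·(+0.01068)/0.86121 + 306.3 = 312.2504, v = 400.5·(+0.44402)/0.86121 + 230.8 = 437.2892
M2: Pc = R·M2+t = (+0.02151, +0.26571, +0.87256); u = 479.7·(+0.02151)/0.87256 + 306.3 = 318.1248, v = 400.5·(+0.26571)/0.87256 + 230.8 = 352.7605
M3: Pc = R·M3+t = (-0.15528, +0.25338, +0.84739); u = 479.7·(-0.15528)/0.84739 + 306.3 = 218.3953, v = 400.5·(+0.25338)/0.84739 + 230.8 = 350.5534

c0=(210.99, 437.60) c1=(312.25, 437.29) c2=(318.12, 352.76) c3=(218.40, 350.55)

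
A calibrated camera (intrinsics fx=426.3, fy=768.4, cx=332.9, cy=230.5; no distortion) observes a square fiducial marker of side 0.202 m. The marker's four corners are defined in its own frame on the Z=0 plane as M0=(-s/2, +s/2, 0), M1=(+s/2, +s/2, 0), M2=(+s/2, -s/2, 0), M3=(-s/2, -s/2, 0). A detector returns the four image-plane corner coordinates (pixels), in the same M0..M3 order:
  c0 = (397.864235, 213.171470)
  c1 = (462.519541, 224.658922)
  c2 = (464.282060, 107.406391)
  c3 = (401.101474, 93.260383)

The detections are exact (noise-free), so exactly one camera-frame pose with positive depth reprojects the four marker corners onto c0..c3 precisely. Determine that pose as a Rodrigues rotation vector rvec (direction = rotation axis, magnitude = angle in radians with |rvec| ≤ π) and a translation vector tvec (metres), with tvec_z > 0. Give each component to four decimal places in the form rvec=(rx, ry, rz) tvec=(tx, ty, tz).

Intrinsics K: fx=426.3, fy=768.4, cx=332.9, cy=230.5
Marker side s = 0.202 m; corners in marker frame (Z=0):
  M0 = (-0.1010, +0.1010, 0)
  M1 = (+0.1010, +0.1010, 0)
  M2 = (+0.1010, -0.1010, 0)
  M3 = (-0.1010, -0.1010, 0)
Detected image corners:
  c0 = (397.864235, 213.171470) px
  c1 = (462.519541, 224.658922) px
  c2 = (464.282060, 107.406391) px
  c3 = (401.101474, 93.260383) px
Planar DLT: solve 8×8 A·h = b for H (H[2,2]=1):
  H  [+369.37224 -59.53651 +431.85207]
  H  [+83.12598 +569.49176 +159.04856]
  H  [+0.12281 -0.10941 +1.00000]
B = K⁻¹H; ‖b₁‖=0.783535, ‖b₂‖=0.783535; λ = 2/(‖b₁‖+‖b₂‖) = 1.276267, sign → tz>0 ⇒ λ=+1.276267
r₁ = λ·B[:,0] = (+0.98343,+0.09105,+0.15674); r₂ = λ·B[:,1] = (-0.06919,+0.98778,-0.13964)
r₃ = r₁×r₂ = (-0.16754,+0.12648,+0.97772); SVD([r₁ r₂ r₃]) → R = UVᵀ:
  R  [+0.98343 -0.06919 -0.16754]
  R  [+0.09105 +0.98778 +0.12648]
  R  [+0.15674 -0.13964 +0.97772]
t = (+0.29625, -0.11868, +1.27627) m
tr R = 2.948932; θ = arccos((tr R − 1)/2) = 0.226465 rad = 12.975°
axis k = ((R−Rᵀ)₃₂, (R−Rᵀ)₁₃, (R−Rᵀ)₂₁) / (2 sinθ) = (-0.592618, -0.722131, +0.356833)
rvec = θ·k = (-0.134207, -0.163537, +0.080810)

rvec=(-0.1342, -0.1635, 0.0808) tvec=(0.2962, -0.1187, 1.2763)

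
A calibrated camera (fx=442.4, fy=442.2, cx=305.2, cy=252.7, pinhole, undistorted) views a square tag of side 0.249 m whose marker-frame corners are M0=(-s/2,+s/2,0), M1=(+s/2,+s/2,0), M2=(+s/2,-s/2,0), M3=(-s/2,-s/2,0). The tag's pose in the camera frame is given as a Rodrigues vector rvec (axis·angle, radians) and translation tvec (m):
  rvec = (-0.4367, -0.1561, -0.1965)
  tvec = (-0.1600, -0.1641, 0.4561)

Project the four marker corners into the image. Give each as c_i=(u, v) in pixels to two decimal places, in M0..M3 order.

c0=(12.14, 213.01) c1=(293.11, 177.72) c2=(249.35, 7.56) c3=(22.55, 18.68)

Intrinsics K: fx=442.4, fy=442.2, cx=305.2, cy=252.7
Marker side s = 0.249 m; corners in marker frame (Z=0):
  M0 = (-0.1245, +0.1245, 0)
  M1 = (+0.1245, +0.1245, 0)
  M2 = (+0.1245, -0.1245, 0)
  M3 = (-0.1245, -0.1245, 0)
rvec = (-0.4367, -0.1561, -0.1965), |rvec| = θ = 0.50367 rad = 28.858°
Rodrigues: sinθ=0.48265, 1−cosθ=0.12418; R = I + sinθ·[k]× + (1−cosθ)·[k]×²:
    [+0.96917 +0.22167 -0.10758]
    [-0.15493 +0.88774 +0.43348]
    [+0.19159 -0.40345 +0.89472]
t = (-0.1600, -0.1641, 0.4561) m
M0: Pc = R·M0+t = (-0.25306, -0.03429, +0.38202); u = 442.4·(-0.25306)/0.38202 + 305.2 = 12.1356, v = 442.2·(-0.03429)/0.38202 + 252.7 = 213.0108
M1: Pc = R·M1+t = (-0.01174, -0.07286, +0.42972); u = 442.4·(-0.01174)/0.42972 + 305.2 = 293.1128, v = 442.2·(-0.07286)/0.42972 + 252.7 = 177.7201
M2: Pc = R·M2+t = (-0.06694, -0.29391, +0.53018); u = 442.4·(-0.06694)/0.53018 + 305.2 = 249.3468, v = 442.2·(-0.29391)/0.53018 + 252.7 = 7.5617
M3: Pc = R·M3+t = (-0.30826, -0.25534, +0.48248); u = 442.4·(-0.30826)/0.48248 + 305.2 = 22.5464, v = 442.2·(-0.25534)/0.48248 + 252.7 = 18.6796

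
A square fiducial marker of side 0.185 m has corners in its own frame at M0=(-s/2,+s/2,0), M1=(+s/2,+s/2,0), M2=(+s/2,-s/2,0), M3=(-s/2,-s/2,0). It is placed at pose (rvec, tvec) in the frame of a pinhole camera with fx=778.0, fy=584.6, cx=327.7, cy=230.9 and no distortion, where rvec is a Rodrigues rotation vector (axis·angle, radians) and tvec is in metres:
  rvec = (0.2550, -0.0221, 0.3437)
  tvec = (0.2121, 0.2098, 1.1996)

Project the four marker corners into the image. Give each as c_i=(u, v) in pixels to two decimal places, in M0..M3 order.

c0=(387.78, 357.51) c1=(497.55, 385.38) c2=(544.90, 308.09) c3=(431.39, 278.36)

Intrinsics K: fx=778.0, fy=584.6, cx=327.7, cy=230.9
Marker side s = 0.185 m; corners in marker frame (Z=0):
  M0 = (-0.0925, +0.0925, 0)
  M1 = (+0.0925, +0.0925, 0)
  M2 = (+0.0925, -0.0925, 0)
  M3 = (-0.0925, -0.0925, 0)
rvec = (0.2550, -0.0221, 0.3437), |rvec| = θ = 0.42854 rad = 24.553°
Rodrigues: sinθ=0.41554, 1−cosθ=0.09042; R = I + sinθ·[k]× + (1−cosθ)·[k]×²:
    [+0.94159 -0.33605 +0.02173]
    [+0.33050 +0.90982 -0.25101]
    [+0.06458 +0.24353 +0.96774]
t = (0.2121, 0.2098, 1.1996) m
M0: Pc = R·M0+t = (+0.09392, +0.26339, +1.21615); u = 778.0·(+0.09392)/1.21615 + 327.7 = 387.7814, v = 584.6·(+0.26339)/1.21615 + 230.9 = 357.5090
M1: Pc = R·M1+t = (+0.26811, +0.32453, +1.22810); u = 778.0·(+0.26811)/1.22810 + 327.7 = 497.5490, v = 584.6·(+0.32453)/1.22810 + 230.9 = 385.3824
M2: Pc = R·M2+t = (+0.33028, +0.15621, +1.18305); u = 778.0·(+0.33028)/1.18305 + 327.7 = 544.9012, v = 584.6·(+0.15621)/1.18305 + 230.9 = 308.0925
M3: Pc = R·M3+t = (+0.15609, +0.09507, +1.17110); u = 778.0·(+0.15609)/1.17110 + 327.7 = 431.3940, v = 584.6·(+0.09507)/1.17110 + 230.9 = 278.3582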